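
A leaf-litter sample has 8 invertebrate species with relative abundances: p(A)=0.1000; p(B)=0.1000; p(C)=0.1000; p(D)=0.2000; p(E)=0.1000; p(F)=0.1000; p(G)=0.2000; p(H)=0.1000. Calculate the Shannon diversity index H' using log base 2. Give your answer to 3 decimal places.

Each pᵢ log₂ pᵢ term (working shown to 5 dp, full precision carried): 0.1×(-3.32193)=-0.33219, 0.1×(-3.32193)=-0.33219, 0.1×(-3.32193)=-0.33219, 0.2×(-2.32193)=-0.46439, 0.1×(-3.32193)=-0.33219, 0.1×(-3.32193)=-0.33219, 0.2×(-2.32193)=-0.46439, 0.1×(-3.32193)=-0.33219.
Sum = -2.92193, so H' = 2.922.

2.922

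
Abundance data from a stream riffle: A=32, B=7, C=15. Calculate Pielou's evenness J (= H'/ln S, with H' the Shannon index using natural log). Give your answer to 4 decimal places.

0.8472

Total N = 32+7+15 = 54, so the proportions are 0.592593, 0.12963, 0.277778 (working shown to 6 dp, full precision carried).
H' = −Σ pᵢ ln pᵢ = −((-0.310073) + (-0.264843) + (-0.355815)) = 0.930731.
With S = 3 species, ln S = 1.098612, so J = 0.930731/1.098612 = 0.847188, i.e. 0.8472 to 4 decimal places.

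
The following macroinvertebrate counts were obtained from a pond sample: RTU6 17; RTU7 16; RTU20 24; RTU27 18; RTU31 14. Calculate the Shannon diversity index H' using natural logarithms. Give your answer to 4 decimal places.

1.5923

Total N = 17+16+24+18+14 = 89, so the proportions are 0.191011, 0.179775, 0.269663, 0.202247, 0.157303 (working shown to 6 dp, full precision carried).
Each pᵢ ln pᵢ term: 0.191011×(-1.655423)=-0.316204, 0.179775×(-1.716048)=-0.308503, 0.269663×(-1.310583)=-0.353416, 0.202247×(-1.598265)=-0.323245, 0.157303×(-1.849579)=-0.290945.
Sum = -1.592312, so H' = 1.5923.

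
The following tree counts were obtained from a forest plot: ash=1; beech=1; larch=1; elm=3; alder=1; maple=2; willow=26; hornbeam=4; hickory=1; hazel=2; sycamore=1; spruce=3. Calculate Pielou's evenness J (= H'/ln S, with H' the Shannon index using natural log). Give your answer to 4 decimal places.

0.6692

Total N = 1+1+1+3+1+2+26+4+1+2+1+3 = 46, so the proportions are 0.021739, 0.021739, 0.021739, 0.065217, 0.021739, 0.043478, 0.565217, 0.086957, 0.021739, 0.043478, 0.021739, 0.065217 (working shown to 6 dp, full precision carried).
H' = −Σ pᵢ ln pᵢ = −((-0.083231) + (-0.083231) + (-0.083231) + (-0.178045) + (-0.083231) + (-0.136326) + (-0.322482) + (-0.212378) + (-0.083231) + (-0.136326) + (-0.083231) + (-0.178045)) = 1.662990.
With S = 12 species, ln S = 2.484907, so J = 1.662990/2.484907 = 0.669237, i.e. 0.6692 to 4 decimal places.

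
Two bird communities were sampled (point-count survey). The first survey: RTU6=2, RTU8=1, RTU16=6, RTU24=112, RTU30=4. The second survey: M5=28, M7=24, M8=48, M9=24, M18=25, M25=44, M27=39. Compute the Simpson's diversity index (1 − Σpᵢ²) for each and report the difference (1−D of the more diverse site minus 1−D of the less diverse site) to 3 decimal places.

The first survey: N=125, proportions 0.016, 0.008, 0.048, 0.896, 0.032, giving 1−D = 0.193536 (working shown to 6 dp, full precision carried).
The second survey: N=232, proportions 0.12069, 0.103448, 0.206897, 0.103448, 0.107759, 0.189655, 0.168103, giving 1−D = 0.845385.
Difference = |0.193536 − 0.845385| = 0.651849, i.e. 0.652 to 3 decimal places.

0.652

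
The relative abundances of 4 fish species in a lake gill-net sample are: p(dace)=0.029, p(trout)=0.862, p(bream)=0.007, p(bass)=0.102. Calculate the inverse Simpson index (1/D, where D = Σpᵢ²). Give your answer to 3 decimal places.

1.326

D = 0.029² + 0.862² + 0.007² + 0.102² = 0.000841 + 0.743044 + 0.000049 + 0.010404 = 0.754338 (working shown to 6 dp, full precision carried).
So 1/D = 1.32567, i.e. 1.326 to 3 decimal places.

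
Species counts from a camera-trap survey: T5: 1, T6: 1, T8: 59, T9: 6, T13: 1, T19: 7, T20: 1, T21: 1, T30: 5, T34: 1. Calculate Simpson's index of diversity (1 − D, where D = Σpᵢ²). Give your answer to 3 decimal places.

0.478

Total N = 1+1+59+6+1+7+1+1+5+1 = 83, so the proportions are 0.01205, 0.01205, 0.71084, 0.07229, 0.01205, 0.08434, 0.01205, 0.01205, 0.06024, 0.01205 (working shown to 5 dp, full precision carried).
D = 0.01205² + 0.01205² + 0.71084² + 0.07229² + 0.01205² + 0.08434² + 0.01205² + 0.01205² + 0.06024² + 0.01205² = 0.00015 + 0.00015 + 0.50530 + 0.00523 + 0.00015 + 0.00711 + 0.00015 + 0.00015 + 0.00363 + 0.00015 = 0.52214.
So 1 − D = 0.47786, i.e. 0.478 to 3 decimal places.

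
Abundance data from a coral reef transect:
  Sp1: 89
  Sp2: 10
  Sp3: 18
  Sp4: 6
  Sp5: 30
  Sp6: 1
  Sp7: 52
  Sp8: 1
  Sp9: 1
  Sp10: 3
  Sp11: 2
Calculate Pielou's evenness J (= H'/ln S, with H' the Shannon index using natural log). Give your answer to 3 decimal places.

Total N = 89+10+18+6+30+1+52+1+1+3+2 = 213, so the proportions are 0.41784, 0.04695, 0.08451, 0.02817, 0.14085, 0.00469, 0.24413, 0.00469, 0.00469, 0.01408, 0.00939 (working shown to 5 dp, full precision carried).
H' = −Σ pᵢ ln pᵢ = −((-0.36463) + (-0.14360) + (-0.20881) + (-0.10055) + (-0.27607) + (-0.02517) + (-0.34424) + (-0.02517) + (-0.02517) + (-0.06004) + (-0.04383)) = 1.61728.
With S = 11 species, ln S = 2.39790, so J = 1.61728/2.39790 = 0.67446, i.e. 0.674 to 3 decimal places.

0.674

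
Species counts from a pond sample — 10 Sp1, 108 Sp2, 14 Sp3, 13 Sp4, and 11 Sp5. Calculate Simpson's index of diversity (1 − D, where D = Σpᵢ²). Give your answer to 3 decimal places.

Total N = 10+108+14+13+11 = 156, so the proportions are 0.0641, 0.69231, 0.08974, 0.08333, 0.07051 (working shown to 5 dp, full precision carried).
D = 0.0641² + 0.69231² + 0.08974² + 0.08333² + 0.07051² = 0.00411 + 0.47929 + 0.00805 + 0.00694 + 0.00497 = 0.50337.
So 1 − D = 0.49663, i.e. 0.497 to 3 decimal places.

0.497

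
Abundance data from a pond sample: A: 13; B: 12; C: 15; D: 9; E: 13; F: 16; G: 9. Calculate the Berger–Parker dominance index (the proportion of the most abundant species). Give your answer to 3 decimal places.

0.184

Total N = 13+12+15+9+13+16+9 = 87, so the proportions are 0.14943, 0.13793, 0.17241, 0.10345, 0.14943, 0.18391, 0.10345 (working shown to 5 dp, full precision carried).
The largest proportion is 0.18391, i.e. d = 0.184 to 3 decimal places.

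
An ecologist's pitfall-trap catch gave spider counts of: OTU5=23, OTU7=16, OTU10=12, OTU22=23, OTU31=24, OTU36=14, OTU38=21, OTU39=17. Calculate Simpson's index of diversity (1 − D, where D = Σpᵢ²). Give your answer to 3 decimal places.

Total N = 23+16+12+23+24+14+21+17 = 150, so the proportions are 0.15333, 0.10667, 0.08, 0.15333, 0.16, 0.09333, 0.14, 0.11333 (working shown to 5 dp, full precision carried).
D = 0.15333² + 0.10667² + 0.08² + 0.15333² + 0.16² + 0.09333² + 0.14² + 0.11333² = 0.02351 + 0.01138 + 0.00640 + 0.02351 + 0.02560 + 0.00871 + 0.01960 + 0.01284 = 0.13156.
So 1 − D = 0.86844, i.e. 0.868 to 3 decimal places.

0.868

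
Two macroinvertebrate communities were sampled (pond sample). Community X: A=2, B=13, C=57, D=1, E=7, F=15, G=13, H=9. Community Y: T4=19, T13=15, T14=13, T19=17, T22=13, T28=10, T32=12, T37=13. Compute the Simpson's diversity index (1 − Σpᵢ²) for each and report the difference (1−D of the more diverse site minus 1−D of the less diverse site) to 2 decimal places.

0.16

Community X: N=117, proportions 0.0171, 0.1111, 0.4872, 0.0085, 0.0598, 0.1282, 0.1111, 0.0769, giving 1−D = 0.7117 (working shown to 4 dp, full precision carried).
Community Y: N=112, proportions 0.1696, 0.1339, 0.1161, 0.1518, 0.1161, 0.0893, 0.1071, 0.1161, giving 1−D = 0.8704.
Difference = |0.7117 − 0.8704| = 0.1587, i.e. 0.16 to 2 decimal places.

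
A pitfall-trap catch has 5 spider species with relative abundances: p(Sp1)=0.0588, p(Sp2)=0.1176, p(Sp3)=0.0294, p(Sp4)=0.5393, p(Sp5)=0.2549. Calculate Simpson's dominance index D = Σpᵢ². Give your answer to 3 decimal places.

0.374

D = 0.0588² + 0.1176² + 0.0294² + 0.5393² + 0.2549² = 0.00346 + 0.01383 + 0.00086 + 0.29084 + 0.06497 = 0.37397 (working shown to 5 dp, full precision carried).
To 3 decimal places, D = 0.374.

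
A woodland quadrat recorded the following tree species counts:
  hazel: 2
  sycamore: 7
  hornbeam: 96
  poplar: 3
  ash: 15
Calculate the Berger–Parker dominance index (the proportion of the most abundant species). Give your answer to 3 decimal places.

0.780

Total N = 2+7+96+3+15 = 123, so the proportions are 0.01626, 0.05691, 0.78049, 0.02439, 0.12195 (working shown to 5 dp, full precision carried).
The largest proportion is 0.78049, i.e. d = 0.780 to 3 decimal places.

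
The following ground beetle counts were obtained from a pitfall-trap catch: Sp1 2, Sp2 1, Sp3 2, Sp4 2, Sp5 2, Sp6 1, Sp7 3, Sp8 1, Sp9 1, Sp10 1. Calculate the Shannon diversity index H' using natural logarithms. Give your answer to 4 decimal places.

2.2200

Total N = 2+1+2+2+2+1+3+1+1+1 = 16, so the proportions are 0.125, 0.0625, 0.125, 0.125, 0.125, 0.0625, 0.1875, 0.0625, 0.0625, 0.0625 (working shown to 6 dp, full precision carried).
Each pᵢ ln pᵢ term: 0.125×(-2.079442)=-0.259930, 0.0625×(-2.772589)=-0.173287, 0.125×(-2.079442)=-0.259930, 0.125×(-2.079442)=-0.259930, 0.125×(-2.079442)=-0.259930, 0.0625×(-2.772589)=-0.173287, 0.1875×(-1.673976)=-0.313871, 0.0625×(-2.772589)=-0.173287, 0.0625×(-2.772589)=-0.173287, 0.0625×(-2.772589)=-0.173287.
Sum = -2.220025, so H' = 2.2200.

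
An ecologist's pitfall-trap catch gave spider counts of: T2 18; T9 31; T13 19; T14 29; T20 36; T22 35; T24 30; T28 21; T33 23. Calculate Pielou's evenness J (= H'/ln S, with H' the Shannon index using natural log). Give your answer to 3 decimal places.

Total N = 18+31+19+29+36+35+30+21+23 = 242, so the proportions are 0.07438, 0.1281, 0.07851, 0.11983, 0.14876, 0.14463, 0.12397, 0.08678, 0.09504 (working shown to 5 dp, full precision carried).
H' = −Σ pᵢ ln pᵢ = −((-0.19328) + (-0.26324) + (-0.19977) + (-0.25425) + (-0.28345) + (-0.27965) + (-0.25881) + (-0.21212) + (-0.22367)) = 2.16825.
With S = 9 species, ln S = 2.19722, so J = 2.16825/2.19722 = 0.98681, i.e. 0.987 to 3 decimal places.

0.987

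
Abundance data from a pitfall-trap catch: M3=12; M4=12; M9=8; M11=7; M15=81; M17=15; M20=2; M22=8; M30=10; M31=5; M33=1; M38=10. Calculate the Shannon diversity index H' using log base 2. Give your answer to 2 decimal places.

2.71

Total N = 12+12+8+7+81+15+2+8+10+5+1+10 = 171, so the proportions are 0.0702, 0.0702, 0.0468, 0.0409, 0.4737, 0.0877, 0.0117, 0.0468, 0.0585, 0.0292, 0.0058, 0.0585 (working shown to 4 dp, full precision carried).
Each pᵢ log₂ pᵢ term: 0.0702×(-3.8329)=-0.2690, 0.0702×(-3.8329)=-0.2690, 0.0468×(-4.4179)=-0.2067, 0.0409×(-4.6105)=-0.1887, 0.4737×(-1.0780)=-0.5106, 0.0877×(-3.5110)=-0.3080, 0.0117×(-6.4179)=-0.0751, 0.0468×(-4.4179)=-0.2067, 0.0585×(-4.0959)=-0.2395, 0.0292×(-5.0959)=-0.1490, 0.0058×(-7.4179)=-0.0434, 0.0585×(-4.0959)=-0.2395.
Sum = -2.7052, so H' = 2.71.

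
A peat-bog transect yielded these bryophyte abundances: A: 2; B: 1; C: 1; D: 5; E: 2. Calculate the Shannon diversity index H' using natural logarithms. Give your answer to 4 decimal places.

Total N = 2+1+1+5+2 = 11, so the proportions are 0.181818, 0.090909, 0.090909, 0.454545, 0.181818 (working shown to 6 dp, full precision carried).
Each pᵢ ln pᵢ term: 0.181818×(-1.704748)=-0.309954, 0.090909×(-2.397895)=-0.217990, 0.090909×(-2.397895)=-0.217990, 0.454545×(-0.788457)=-0.358390, 0.181818×(-1.704748)=-0.309954.
Sum = -1.414279, so H' = 1.4143.

1.4143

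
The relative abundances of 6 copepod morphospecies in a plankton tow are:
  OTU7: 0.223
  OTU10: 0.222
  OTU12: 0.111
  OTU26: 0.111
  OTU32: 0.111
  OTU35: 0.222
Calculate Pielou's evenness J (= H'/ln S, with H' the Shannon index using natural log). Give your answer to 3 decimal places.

0.968

H' = −Σ pᵢ ln pᵢ = −((-0.33463) + (-0.33413) + (-0.24400) + (-0.24400) + (-0.24400) + (-0.33413)) = 1.73489 (working shown to 5 dp, full precision carried).
With S = 6 species, ln S = 1.79176, so J = 1.73489/1.79176 = 0.96826, i.e. 0.968 to 3 decimal places.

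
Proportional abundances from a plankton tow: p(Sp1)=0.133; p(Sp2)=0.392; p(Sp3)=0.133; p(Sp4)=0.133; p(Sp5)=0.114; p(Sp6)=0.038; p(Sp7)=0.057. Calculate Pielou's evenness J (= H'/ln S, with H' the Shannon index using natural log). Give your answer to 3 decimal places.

0.877

H' = −Σ pᵢ ln pᵢ = −((-0.26832) + (-0.36711) + (-0.26832) + (-0.26832) + (-0.24756) + (-0.12427) + (-0.16329)) = 1.70716 (working shown to 5 dp, full precision carried).
With S = 7 species, ln S = 1.94591, so J = 1.70716/1.94591 = 0.87731, i.e. 0.877 to 3 decimal places.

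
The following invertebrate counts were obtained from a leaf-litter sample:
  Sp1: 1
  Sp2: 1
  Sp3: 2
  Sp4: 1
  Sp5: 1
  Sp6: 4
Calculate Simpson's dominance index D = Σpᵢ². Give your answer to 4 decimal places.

Total N = 1+1+2+1+1+4 = 10, so the proportions are 0.1, 0.1, 0.2, 0.1, 0.1, 0.4 (working shown to 6 dp, full precision carried).
D = 0.1² + 0.1² + 0.2² + 0.1² + 0.1² + 0.4² = 0.010000 + 0.010000 + 0.040000 + 0.010000 + 0.010000 + 0.160000 = 0.240000.
To 4 decimal places, D = 0.2400.

0.2400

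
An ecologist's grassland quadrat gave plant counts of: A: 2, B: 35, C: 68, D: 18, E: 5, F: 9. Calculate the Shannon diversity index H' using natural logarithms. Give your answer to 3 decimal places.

1.324

Total N = 2+35+68+18+5+9 = 137, so the proportions are 0.0146, 0.25547, 0.49635, 0.13139, 0.0365, 0.06569 (working shown to 5 dp, full precision carried).
Each pᵢ ln pᵢ term: 0.0146×(-4.22683)=-0.06171, 0.25547×(-1.36463)=-0.34863, 0.49635×(-0.70047)=-0.34768, 0.13139×(-2.02961)=-0.26666, 0.0365×(-3.31054)=-0.12082, 0.06569×(-2.72276)=-0.17887.
Sum = -1.32437, so H' = 1.324.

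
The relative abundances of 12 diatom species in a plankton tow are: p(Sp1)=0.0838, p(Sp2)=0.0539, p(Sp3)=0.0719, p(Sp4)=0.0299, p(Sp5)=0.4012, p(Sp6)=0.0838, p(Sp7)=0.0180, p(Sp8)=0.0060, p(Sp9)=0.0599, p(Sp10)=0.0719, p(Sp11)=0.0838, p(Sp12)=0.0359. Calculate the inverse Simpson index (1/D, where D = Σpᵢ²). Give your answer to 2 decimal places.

D = 0.0838² + 0.0539² + 0.0719² + 0.0299² + 0.4012² + 0.0838² + 0.018² + 0.006² + 0.0599² + 0.0719² + 0.0838² + 0.0359² = 0.007022 + 0.002905 + 0.005170 + 0.000894 + 0.160961 + 0.007022 + 0.000324 + 0.000036 + 0.003588 + 0.005170 + 0.007022 + 0.001289 = 0.201404 (working shown to 6 dp, full precision carried).
So 1/D = 4.9651, i.e. 4.97 to 2 decimal places.

4.97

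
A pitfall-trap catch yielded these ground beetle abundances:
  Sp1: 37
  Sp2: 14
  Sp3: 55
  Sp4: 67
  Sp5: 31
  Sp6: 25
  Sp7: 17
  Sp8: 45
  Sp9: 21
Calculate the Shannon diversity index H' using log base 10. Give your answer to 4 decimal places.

Total N = 37+14+55+67+31+25+17+45+21 = 312, so the proportions are 0.11859, 0.044872, 0.176282, 0.214744, 0.099359, 0.080128, 0.054487, 0.144231, 0.067308 (working shown to 6 dp, full precision carried).
Each pᵢ log₁₀ pᵢ term: 0.11859×(-0.925953)=-0.109809, 0.044872×(-1.348027)=-0.060488, 0.176282×(-0.753792)=-0.132880, 0.214744×(-0.668080)=-0.143466, 0.099359×(-1.002793)=-0.099636, 0.080128×(-1.096215)=-0.087838, 0.054487×(-1.263706)=-0.068856, 0.144231×(-0.840942)=-0.121290, 0.067308×(-1.171935)=-0.078880.
Sum = -0.903143, so H' = 0.9031.

0.9031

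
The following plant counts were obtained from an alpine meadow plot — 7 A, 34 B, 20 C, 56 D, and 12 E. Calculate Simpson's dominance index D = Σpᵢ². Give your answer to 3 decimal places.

0.294

Total N = 7+34+20+56+12 = 129, so the proportions are 0.05426, 0.26357, 0.15504, 0.43411, 0.09302 (working shown to 5 dp, full precision carried).
D = 0.05426² + 0.26357² + 0.15504² + 0.43411² + 0.09302² = 0.00294 + 0.06947 + 0.02404 + 0.18845 + 0.00865 = 0.29355.
To 3 decimal places, D = 0.294.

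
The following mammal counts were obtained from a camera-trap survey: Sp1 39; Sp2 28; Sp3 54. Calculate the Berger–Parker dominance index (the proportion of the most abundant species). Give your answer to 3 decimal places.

Total N = 39+28+54 = 121, so the proportions are 0.32231, 0.2314, 0.44628 (working shown to 5 dp, full precision carried).
The largest proportion is 0.44628, i.e. d = 0.446 to 3 decimal places.

0.446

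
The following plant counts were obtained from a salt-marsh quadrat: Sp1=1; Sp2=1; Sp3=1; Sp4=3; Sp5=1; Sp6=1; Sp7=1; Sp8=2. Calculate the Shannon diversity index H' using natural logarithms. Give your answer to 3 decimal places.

1.972

Total N = 1+1+1+3+1+1+1+2 = 11, so the proportions are 0.09091, 0.09091, 0.09091, 0.27273, 0.09091, 0.09091, 0.09091, 0.18182 (working shown to 5 dp, full precision carried).
Each pᵢ ln pᵢ term: 0.09091×(-2.39790)=-0.21799, 0.09091×(-2.39790)=-0.21799, 0.09091×(-2.39790)=-0.21799, 0.27273×(-1.29928)=-0.35435, 0.09091×(-2.39790)=-0.21799, 0.09091×(-2.39790)=-0.21799, 0.09091×(-2.39790)=-0.21799, 0.18182×(-1.70475)=-0.30995.
Sum = -1.97225, so H' = 1.972.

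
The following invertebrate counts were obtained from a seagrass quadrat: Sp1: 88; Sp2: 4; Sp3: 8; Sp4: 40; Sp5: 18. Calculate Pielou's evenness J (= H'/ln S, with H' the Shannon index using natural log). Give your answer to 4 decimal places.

0.7241

Total N = 88+4+8+40+18 = 158, so the proportions are 0.556962, 0.025316, 0.050633, 0.253165, 0.113924 (working shown to 6 dp, full precision carried).
H' = −Σ pᵢ ln pᵢ = −((-0.325967) + (-0.093071) + (-0.151046) + (-0.347776) + (-0.247468)) = 1.165328.
With S = 5 species, ln S = 1.609438, so J = 1.165328/1.609438 = 0.724059, i.e. 0.7241 to 4 decimal places.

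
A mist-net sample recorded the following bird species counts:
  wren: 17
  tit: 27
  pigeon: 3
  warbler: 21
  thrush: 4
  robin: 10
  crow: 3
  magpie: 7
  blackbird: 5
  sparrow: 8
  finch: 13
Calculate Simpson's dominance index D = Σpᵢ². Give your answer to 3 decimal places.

Total N = 17+27+3+21+4+10+3+7+5+8+13 = 118, so the proportions are 0.14407, 0.22881, 0.02542, 0.17797, 0.0339, 0.08475, 0.02542, 0.05932, 0.04237, 0.0678, 0.11017 (working shown to 5 dp, full precision carried).
D = 0.14407² + 0.22881² + 0.02542² + 0.17797² + 0.0339² + 0.08475² + 0.02542² + 0.05932² + 0.04237² + 0.0678² + 0.11017² = 0.02076 + 0.05236 + 0.00065 + 0.03167 + 0.00115 + 0.00718 + 0.00065 + 0.00352 + 0.00180 + 0.00460 + 0.01214 = 0.13646.
To 3 decimal places, D = 0.136.

0.136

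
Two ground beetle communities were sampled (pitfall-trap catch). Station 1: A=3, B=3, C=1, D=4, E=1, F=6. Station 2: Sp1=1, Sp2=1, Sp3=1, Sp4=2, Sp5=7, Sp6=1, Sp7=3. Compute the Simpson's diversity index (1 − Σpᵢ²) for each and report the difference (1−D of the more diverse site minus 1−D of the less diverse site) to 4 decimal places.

Station 1: N=18, proportions 0.166667, 0.166667, 0.055556, 0.222222, 0.055556, 0.333333, giving 1−D = 0.777778 (working shown to 6 dp, full precision carried).
Station 2: N=16, proportions 0.0625, 0.0625, 0.0625, 0.125, 0.4375, 0.0625, 0.1875, giving 1−D = 0.742188.
Difference = |0.777778 − 0.742188| = 0.035590, i.e. 0.0356 to 4 decimal places.

0.0356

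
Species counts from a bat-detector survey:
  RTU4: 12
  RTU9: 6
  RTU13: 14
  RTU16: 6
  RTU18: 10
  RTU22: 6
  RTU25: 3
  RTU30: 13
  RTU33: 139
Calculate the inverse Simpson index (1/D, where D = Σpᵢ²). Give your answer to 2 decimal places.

Total N = 12+6+14+6+10+6+3+13+139 = 209, so the proportions are 0.05742, 0.02871, 0.06699, 0.02871, 0.04785, 0.02871, 0.01435, 0.0622, 0.66507 (working shown to 5 dp, full precision carried).
D = 0.05742² + 0.02871² + 0.06699² + 0.02871² + 0.04785² + 0.02871² + 0.01435² + 0.0622² + 0.66507² = 0.00330 + 0.00082 + 0.00449 + 0.00082 + 0.00229 + 0.00082 + 0.00021 + 0.00387 + 0.44232 = 0.45894.
So 1/D = 2.1789, i.e. 2.18 to 2 decimal places.

2.18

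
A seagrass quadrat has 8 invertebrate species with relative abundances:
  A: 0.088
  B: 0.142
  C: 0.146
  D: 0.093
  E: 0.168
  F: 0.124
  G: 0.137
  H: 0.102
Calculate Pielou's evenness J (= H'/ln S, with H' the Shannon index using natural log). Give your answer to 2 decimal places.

0.99

H' = −Σ pᵢ ln pᵢ = −((-0.2139) + (-0.2772) + (-0.2809) + (-0.2209) + (-0.2997) + (-0.2588) + (-0.2723) + (-0.2328)) = 2.0566 (working shown to 4 dp, full precision carried).
With S = 8 species, ln S = 2.0794, so J = 2.0566/2.0794 = 0.9890, i.e. 0.99 to 2 decimal places.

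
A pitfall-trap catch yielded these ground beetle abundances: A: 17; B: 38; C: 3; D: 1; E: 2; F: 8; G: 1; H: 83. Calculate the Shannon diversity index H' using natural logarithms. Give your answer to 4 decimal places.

Total N = 17+38+3+1+2+8+1+83 = 153, so the proportions are 0.111111, 0.248366, 0.019608, 0.006536, 0.013072, 0.052288, 0.006536, 0.542484 (working shown to 6 dp, full precision carried).
Each pᵢ ln pᵢ term: 0.111111×(-2.197225)=-0.244136, 0.248366×(-1.392852)=-0.345937, 0.019608×(-3.931826)=-0.077095, 0.006536×(-5.030438)=-0.032879, 0.013072×(-4.337291)=-0.056697, 0.052288×(-2.950996)=-0.154300, 0.006536×(-5.030438)=-0.032879, 0.542484×(-0.611597)=-0.331782.
Sum = -1.275704, so H' = 1.2757.

1.2757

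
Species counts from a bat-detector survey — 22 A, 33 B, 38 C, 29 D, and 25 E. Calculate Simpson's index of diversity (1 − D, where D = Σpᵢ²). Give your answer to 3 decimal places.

Total N = 22+33+38+29+25 = 147, so the proportions are 0.14966, 0.22449, 0.2585, 0.19728, 0.17007 (working shown to 5 dp, full precision carried).
D = 0.14966² + 0.22449² + 0.2585² + 0.19728² + 0.17007² = 0.02240 + 0.05040 + 0.06682 + 0.03892 + 0.02892 = 0.20746.
So 1 − D = 0.79254, i.e. 0.793 to 3 decimal places.

0.793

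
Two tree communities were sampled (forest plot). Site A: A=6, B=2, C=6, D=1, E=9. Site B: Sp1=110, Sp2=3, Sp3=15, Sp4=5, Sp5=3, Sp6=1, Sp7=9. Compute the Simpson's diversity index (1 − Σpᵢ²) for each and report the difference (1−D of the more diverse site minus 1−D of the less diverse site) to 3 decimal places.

0.310

Site A: N=24, proportions 0.25, 0.08333, 0.25, 0.04167, 0.375, giving 1−D = 0.72569 (working shown to 5 dp, full precision carried).
Site B: N=146, proportions 0.75342, 0.02055, 0.10274, 0.03425, 0.02055, 0.00685, 0.06164, giving 1−D = 0.41593.
Difference = |0.72569 − 0.41593| = 0.30976, i.e. 0.310 to 3 decimal places.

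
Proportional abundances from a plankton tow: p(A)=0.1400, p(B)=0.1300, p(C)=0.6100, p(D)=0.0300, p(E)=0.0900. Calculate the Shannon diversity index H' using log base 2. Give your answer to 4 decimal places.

Each pᵢ log₂ pᵢ term (working shown to 6 dp, full precision carried): 0.14×(-2.836501)=-0.397110, 0.13×(-2.943416)=-0.382644, 0.61×(-0.713119)=-0.435002, 0.03×(-5.058894)=-0.151767, 0.09×(-3.473931)=-0.312654.
Sum = -1.679177, so H' = 1.6792.

1.6792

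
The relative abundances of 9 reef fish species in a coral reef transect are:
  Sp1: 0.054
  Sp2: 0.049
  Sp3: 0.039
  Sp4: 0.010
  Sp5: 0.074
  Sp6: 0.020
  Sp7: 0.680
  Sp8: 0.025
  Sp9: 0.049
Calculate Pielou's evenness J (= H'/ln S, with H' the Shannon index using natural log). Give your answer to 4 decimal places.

0.5694

H' = −Σ pᵢ ln pᵢ = −((-0.157614) + (-0.147781) + (-0.126524) + (-0.046052) + (-0.192673) + (-0.078240) + (-0.262250) + (-0.092222) + (-0.147781)) = 1.251137 (working shown to 6 dp, full precision carried).
With S = 9 species, ln S = 2.197225, so J = 1.251137/2.197225 = 0.569417, i.e. 0.5694 to 4 decimal places.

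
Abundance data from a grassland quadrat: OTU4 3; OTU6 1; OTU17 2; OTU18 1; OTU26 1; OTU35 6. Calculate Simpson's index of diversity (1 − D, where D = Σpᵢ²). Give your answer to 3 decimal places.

Total N = 3+1+2+1+1+6 = 14, so the proportions are 0.21429, 0.07143, 0.14286, 0.07143, 0.07143, 0.42857 (working shown to 5 dp, full precision carried).
D = 0.21429² + 0.07143² + 0.14286² + 0.07143² + 0.07143² + 0.42857² = 0.04592 + 0.00510 + 0.02041 + 0.00510 + 0.00510 + 0.18367 = 0.26531.
So 1 − D = 0.73469, i.e. 0.735 to 3 decimal places.

0.735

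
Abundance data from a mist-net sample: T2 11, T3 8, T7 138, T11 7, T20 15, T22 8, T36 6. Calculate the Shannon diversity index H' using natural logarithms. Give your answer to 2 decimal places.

1.09

Total N = 11+8+138+7+15+8+6 = 193, so the proportions are 0.057, 0.0415, 0.715, 0.0363, 0.0777, 0.0415, 0.0311 (working shown to 4 dp, full precision carried).
Each pᵢ ln pᵢ term: 0.057×(-2.8648)=-0.1633, 0.0415×(-3.1832)=-0.1319, 0.715×(-0.3354)=-0.2398, 0.0363×(-3.3168)=-0.1203, 0.0777×(-2.5546)=-0.1985, 0.0415×(-3.1832)=-0.1319, 0.0311×(-3.4709)=-0.1079.
Sum = -1.0938, so H' = 1.09.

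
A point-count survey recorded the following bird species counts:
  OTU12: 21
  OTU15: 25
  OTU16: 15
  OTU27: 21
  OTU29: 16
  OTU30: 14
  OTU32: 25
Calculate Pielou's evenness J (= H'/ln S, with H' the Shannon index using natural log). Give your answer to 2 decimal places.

0.99

Total N = 21+25+15+21+16+14+25 = 137, so the proportions are 0.1533, 0.1825, 0.1095, 0.1533, 0.1168, 0.1022, 0.1825 (working shown to 4 dp, full precision carried).
H' = −Σ pᵢ ln pᵢ = −((-0.2875) + (-0.3104) + (-0.2422) + (-0.2875) + (-0.2508) + (-0.2331) + (-0.3104)) = 1.9219.
With S = 7 species, ln S = 1.9459, so J = 1.9219/1.9459 = 0.9876, i.e. 0.99 to 2 decimal places.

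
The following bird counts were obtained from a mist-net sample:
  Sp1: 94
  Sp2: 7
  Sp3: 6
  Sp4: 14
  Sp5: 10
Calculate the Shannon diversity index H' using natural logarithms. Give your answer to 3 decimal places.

Total N = 94+7+6+14+10 = 131, so the proportions are 0.71756, 0.05344, 0.0458, 0.10687, 0.07634 (working shown to 5 dp, full precision carried).
Each pᵢ ln pᵢ term: 0.71756×(-0.33190)=-0.23816, 0.05344×(-2.92929)=-0.15653, 0.0458×(-3.08344)=-0.14123, 0.10687×(-2.23614)=-0.23898, 0.07634×(-2.57261)=-0.19638.
Sum = -0.97127, so H' = 0.971.

0.971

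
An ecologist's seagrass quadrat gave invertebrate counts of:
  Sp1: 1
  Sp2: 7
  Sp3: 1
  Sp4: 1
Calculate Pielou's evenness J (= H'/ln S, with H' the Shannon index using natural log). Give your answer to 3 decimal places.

0.678

Total N = 1+7+1+1 = 10, so the proportions are 0.1, 0.7, 0.1, 0.1 (working shown to 5 dp, full precision carried).
H' = −Σ pᵢ ln pᵢ = −((-0.23026) + (-0.24967) + (-0.23026) + (-0.23026)) = 0.94045.
With S = 4 species, ln S = 1.38629, so J = 0.94045/1.38629 = 0.67839, i.e. 0.678 to 3 decimal places.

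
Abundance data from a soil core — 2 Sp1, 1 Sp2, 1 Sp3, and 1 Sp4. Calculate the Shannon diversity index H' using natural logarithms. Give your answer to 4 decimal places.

Total N = 2+1+1+1 = 5, so the proportions are 0.4, 0.2, 0.2, 0.2 (working shown to 6 dp, full precision carried).
Each pᵢ ln pᵢ term: 0.4×(-0.916291)=-0.366516, 0.2×(-1.609438)=-0.321888, 0.2×(-1.609438)=-0.321888, 0.2×(-1.609438)=-0.321888.
Sum = -1.332179, so H' = 1.3322.

1.3322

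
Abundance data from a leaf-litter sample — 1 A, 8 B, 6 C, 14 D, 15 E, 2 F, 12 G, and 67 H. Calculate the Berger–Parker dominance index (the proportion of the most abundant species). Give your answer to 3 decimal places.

0.536

Total N = 1+8+6+14+15+2+12+67 = 125, so the proportions are 0.008, 0.064, 0.048, 0.112, 0.12, 0.016, 0.096, 0.536 (working shown to 5 dp, full precision carried).
The largest proportion is 0.536, i.e. d = 0.536 to 3 decimal places.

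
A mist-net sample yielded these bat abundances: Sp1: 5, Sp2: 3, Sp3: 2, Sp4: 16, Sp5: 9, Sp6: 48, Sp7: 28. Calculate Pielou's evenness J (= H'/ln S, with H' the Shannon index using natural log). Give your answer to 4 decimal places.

Total N = 5+3+2+16+9+48+28 = 111, so the proportions are 0.045045, 0.027027, 0.018018, 0.144144, 0.081081, 0.432432, 0.252252 (working shown to 6 dp, full precision carried).
H' = −Σ pᵢ ln pᵢ = −((-0.139644) + (-0.097592) + (-0.072367) + (-0.279199) + (-0.203700) + (-0.362521) + (-0.347434)) = 1.502457.
With S = 7 species, ln S = 1.945910, so J = 1.502457/1.945910 = 0.772110, i.e. 0.7721 to 4 decimal places.

0.7721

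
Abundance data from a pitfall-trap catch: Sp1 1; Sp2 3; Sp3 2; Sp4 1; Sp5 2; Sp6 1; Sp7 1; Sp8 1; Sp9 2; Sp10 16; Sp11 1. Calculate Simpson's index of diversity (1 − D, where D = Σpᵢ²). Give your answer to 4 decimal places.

Total N = 1+3+2+1+2+1+1+1+2+16+1 = 31, so the proportions are 0.032258, 0.096774, 0.064516, 0.032258, 0.064516, 0.032258, 0.032258, 0.032258, 0.064516, 0.516129, 0.032258 (working shown to 6 dp, full precision carried).
D = 0.032258² + 0.096774² + 0.064516² + 0.032258² + 0.064516² + 0.032258² + 0.032258² + 0.032258² + 0.064516² + 0.516129² + 0.032258² = 0.001041 + 0.009365 + 0.004162 + 0.001041 + 0.004162 + 0.001041 + 0.001041 + 0.001041 + 0.004162 + 0.266389 + 0.001041 = 0.294485.
So 1 − D = 0.705515, i.e. 0.7055 to 4 decimal places.

0.7055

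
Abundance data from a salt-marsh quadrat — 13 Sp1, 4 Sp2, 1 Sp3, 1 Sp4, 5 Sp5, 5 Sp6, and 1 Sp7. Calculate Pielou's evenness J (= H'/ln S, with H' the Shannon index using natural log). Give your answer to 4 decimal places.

0.8060

Total N = 13+4+1+1+5+5+1 = 30, so the proportions are 0.433333, 0.133333, 0.033333, 0.033333, 0.166667, 0.166667, 0.033333 (working shown to 6 dp, full precision carried).
H' = −Σ pᵢ ln pᵢ = −((-0.362374) + (-0.268654) + (-0.113373) + (-0.113373) + (-0.298627) + (-0.298627) + (-0.113373)) = 1.568401.
With S = 7 species, ln S = 1.945910, so J = 1.568401/1.945910 = 0.805999, i.e. 0.8060 to 4 decimal places.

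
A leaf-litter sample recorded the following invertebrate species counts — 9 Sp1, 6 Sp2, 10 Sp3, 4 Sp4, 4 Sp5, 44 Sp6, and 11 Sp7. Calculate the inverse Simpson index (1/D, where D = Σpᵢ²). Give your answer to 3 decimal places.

3.358

Total N = 9+6+10+4+4+44+11 = 88, so the proportions are 0.1022727, 0.0681818, 0.1136364, 0.0454545, 0.0454545, 0.5, 0.125 (working shown to 7 dp, full precision carried).
D = 0.1022727² + 0.0681818² + 0.1136364² + 0.0454545² + 0.0454545² + 0.5² + 0.125² = 0.0104597 + 0.0046488 + 0.0129132 + 0.0020661 + 0.0020661 + 0.2500000 + 0.0156250 = 0.2977789.
So 1/D = 3.35820, i.e. 3.358 to 3 decimal places.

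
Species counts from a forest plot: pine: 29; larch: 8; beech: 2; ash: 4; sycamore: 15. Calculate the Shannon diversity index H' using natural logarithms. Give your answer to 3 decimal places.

Total N = 29+8+2+4+15 = 58, so the proportions are 0.5, 0.13793, 0.03448, 0.06897, 0.25862 (working shown to 5 dp, full precision carried).
Each pᵢ ln pᵢ term: 0.5×(-0.69315)=-0.34657, 0.13793×(-1.98100)=-0.27324, 0.03448×(-3.36730)=-0.11611, 0.06897×(-2.67415)=-0.18442, 0.25862×(-1.35239)=-0.34976.
Sum = -1.27011, so H' = 1.270.

1.270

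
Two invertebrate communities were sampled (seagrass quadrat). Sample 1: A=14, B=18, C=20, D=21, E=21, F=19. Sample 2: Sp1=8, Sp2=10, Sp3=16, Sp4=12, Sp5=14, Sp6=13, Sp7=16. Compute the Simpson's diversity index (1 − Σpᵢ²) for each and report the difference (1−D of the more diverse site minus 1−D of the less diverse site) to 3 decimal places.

0.020

Sample 1: N=113, proportions 0.12389, 0.15929, 0.17699, 0.18584, 0.18584, 0.16814, giving 1−D = 0.83061 (working shown to 5 dp, full precision carried).
Sample 2: N=89, proportions 0.08989, 0.11236, 0.17978, 0.13483, 0.1573, 0.14607, 0.17978, giving 1−D = 0.85040.
Difference = |0.83061 − 0.85040| = 0.01979, i.e. 0.020 to 3 decimal places.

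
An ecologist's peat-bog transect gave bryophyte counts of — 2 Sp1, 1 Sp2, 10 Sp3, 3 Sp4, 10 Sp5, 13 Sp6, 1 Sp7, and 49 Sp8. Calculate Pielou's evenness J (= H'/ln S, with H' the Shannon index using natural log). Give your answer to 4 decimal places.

Total N = 2+1+10+3+10+13+1+49 = 89, so the proportions are 0.022472, 0.011236, 0.11236, 0.033708, 0.11236, 0.146067, 0.011236, 0.550562 (working shown to 6 dp, full precision carried).
H' = −Σ pᵢ ln pᵢ = −((-0.085292) + (-0.050434) + (-0.245624) + (-0.114270) + (-0.245624) + (-0.280988) + (-0.050434) + (-0.328584)) = 1.401250.
With S = 8 species, ln S = 2.079442, so J = 1.401250/2.079442 = 0.673859, i.e. 0.6739 to 4 decimal places.

0.6739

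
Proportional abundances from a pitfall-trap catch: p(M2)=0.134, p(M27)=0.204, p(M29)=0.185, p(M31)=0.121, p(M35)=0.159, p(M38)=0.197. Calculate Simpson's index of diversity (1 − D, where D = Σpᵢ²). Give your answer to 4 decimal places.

D = 0.134² + 0.204² + 0.185² + 0.121² + 0.159² + 0.197² = 0.017956 + 0.041616 + 0.034225 + 0.014641 + 0.025281 + 0.038809 = 0.172528 (working shown to 6 dp, full precision carried).
So 1 − D = 0.827472, i.e. 0.8275 to 4 decimal places.

0.8275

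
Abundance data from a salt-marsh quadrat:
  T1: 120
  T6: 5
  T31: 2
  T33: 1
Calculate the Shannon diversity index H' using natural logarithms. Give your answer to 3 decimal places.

0.290

Total N = 120+5+2+1 = 128, so the proportions are 0.9375, 0.03906, 0.01562, 0.00781 (working shown to 5 dp, full precision carried).
Each pᵢ ln pᵢ term: 0.9375×(-0.06454)=-0.06050, 0.03906×(-3.24259)=-0.12666, 0.01562×(-4.15888)=-0.06498, 0.00781×(-4.85203)=-0.03791.
Sum = -0.29006, so H' = 0.290.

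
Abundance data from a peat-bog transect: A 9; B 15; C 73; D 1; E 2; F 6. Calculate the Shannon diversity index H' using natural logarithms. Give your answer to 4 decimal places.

1.0244

Total N = 9+15+73+1+2+6 = 106, so the proportions are 0.084906, 0.141509, 0.688679, 0.009434, 0.018868, 0.056604 (working shown to 6 dp, full precision carried).
Each pᵢ ln pᵢ term: 0.084906×(-2.466215)=-0.209396, 0.141509×(-1.955389)=-0.276706, 0.688679×(-0.372980)=-0.256863, 0.009434×(-4.663439)=-0.043995, 0.018868×(-3.970292)=-0.074911, 0.056604×(-2.871680)=-0.162548.
Sum = -1.024419, so H' = 1.0244.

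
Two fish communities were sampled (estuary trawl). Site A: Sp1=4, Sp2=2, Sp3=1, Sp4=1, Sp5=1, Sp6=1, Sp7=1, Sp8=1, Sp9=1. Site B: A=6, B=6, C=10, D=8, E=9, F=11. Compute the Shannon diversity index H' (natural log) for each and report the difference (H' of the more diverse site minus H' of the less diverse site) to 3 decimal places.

Site A: N=13, proportions 0.30769, 0.15385, 0.07692, 0.07692, 0.07692, 0.07692, 0.07692, 0.07692, 0.07692, giving H' = 2.03176 (working shown to 5 dp, full precision carried).
Site B: N=50, proportions 0.12, 0.12, 0.2, 0.16, 0.18, 0.22, giving H' = 1.76574.
Difference = |2.03176 − 1.76574| = 0.26602, i.e. 0.266 to 3 decimal places.

0.266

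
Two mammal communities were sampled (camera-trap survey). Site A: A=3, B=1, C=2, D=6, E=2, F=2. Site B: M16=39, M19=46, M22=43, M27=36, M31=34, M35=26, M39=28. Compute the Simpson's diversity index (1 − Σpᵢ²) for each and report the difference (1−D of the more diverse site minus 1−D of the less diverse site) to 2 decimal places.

Site A: N=16, proportions 0.1875, 0.0625, 0.125, 0.375, 0.125, 0.125, giving 1−D = 0.7734 (working shown to 4 dp, full precision carried).
Site B: N=252, proportions 0.1548, 0.1825, 0.1706, 0.1429, 0.1349, 0.1032, 0.1111, giving 1−D = 0.8520.
Difference = |0.7734 − 0.8520| = 0.0786, i.e. 0.08 to 2 decimal places.

0.08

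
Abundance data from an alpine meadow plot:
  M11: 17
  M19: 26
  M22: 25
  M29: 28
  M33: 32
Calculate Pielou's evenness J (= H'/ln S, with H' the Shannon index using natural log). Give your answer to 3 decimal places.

0.988

Total N = 17+26+25+28+32 = 128, so the proportions are 0.13281, 0.20312, 0.19531, 0.21875, 0.25 (working shown to 5 dp, full precision carried).
H' = −Σ pᵢ ln pᵢ = −((-0.26812) + (-0.32377) + (-0.31898) + (-0.33246) + (-0.34657)) = 1.58990.
With S = 5 species, ln S = 1.60944, so J = 1.58990/1.60944 = 0.98786, i.e. 0.988 to 3 decimal places.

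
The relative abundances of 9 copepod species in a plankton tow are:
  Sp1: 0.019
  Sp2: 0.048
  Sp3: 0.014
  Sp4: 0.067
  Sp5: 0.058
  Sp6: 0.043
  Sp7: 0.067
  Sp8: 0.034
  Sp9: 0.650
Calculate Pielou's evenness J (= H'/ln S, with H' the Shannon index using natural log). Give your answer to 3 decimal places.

H' = −Σ pᵢ ln pᵢ = −((-0.07530) + (-0.14575) + (-0.05976) + (-0.18111) + (-0.16514) + (-0.13530) + (-0.18111) + (-0.11497) + (-0.28001)) = 1.33845 (working shown to 5 dp, full precision carried).
With S = 9 species, ln S = 2.19722, so J = 1.33845/2.19722 = 0.60916, i.e. 0.609 to 3 decimal places.

0.609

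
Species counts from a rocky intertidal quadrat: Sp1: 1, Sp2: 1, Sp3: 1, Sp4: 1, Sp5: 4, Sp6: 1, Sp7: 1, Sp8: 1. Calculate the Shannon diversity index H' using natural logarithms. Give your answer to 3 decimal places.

Total N = 1+1+1+1+4+1+1+1 = 11, so the proportions are 0.09091, 0.09091, 0.09091, 0.09091, 0.36364, 0.09091, 0.09091, 0.09091 (working shown to 5 dp, full precision carried).
Each pᵢ ln pᵢ term: 0.09091×(-2.39790)=-0.21799, 0.09091×(-2.39790)=-0.21799, 0.09091×(-2.39790)=-0.21799, 0.09091×(-2.39790)=-0.21799, 0.36364×(-1.01160)=-0.36785, 0.09091×(-2.39790)=-0.21799, 0.09091×(-2.39790)=-0.21799, 0.09091×(-2.39790)=-0.21799.
Sum = -1.89379, so H' = 1.894.

1.894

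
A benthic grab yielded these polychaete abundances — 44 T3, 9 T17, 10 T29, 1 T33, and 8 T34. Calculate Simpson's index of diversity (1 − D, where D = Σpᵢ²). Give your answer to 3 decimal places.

0.579

Total N = 44+9+10+1+8 = 72, so the proportions are 0.61111, 0.125, 0.13889, 0.01389, 0.11111 (working shown to 5 dp, full precision carried).
D = 0.61111² + 0.125² + 0.13889² + 0.01389² + 0.11111² = 0.37346 + 0.01562 + 0.01929 + 0.00019 + 0.01235 = 0.42091.
So 1 − D = 0.57909, i.e. 0.579 to 3 decimal places.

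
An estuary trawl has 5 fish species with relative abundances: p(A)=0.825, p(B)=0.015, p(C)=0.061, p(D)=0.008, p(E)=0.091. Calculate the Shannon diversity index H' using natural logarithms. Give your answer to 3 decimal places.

Each pᵢ ln pᵢ term (working shown to 5 dp, full precision carried): 0.825×(-0.19237)=-0.15871, 0.015×(-4.19971)=-0.06300, 0.061×(-2.79688)=-0.17061, 0.008×(-4.82831)=-0.03863, 0.091×(-2.39690)=-0.21812.
Sum = -0.64906, so H' = 0.649.

0.649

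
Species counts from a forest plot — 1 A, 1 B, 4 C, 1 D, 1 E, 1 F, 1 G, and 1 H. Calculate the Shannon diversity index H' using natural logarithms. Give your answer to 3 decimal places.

1.894

Total N = 1+1+4+1+1+1+1+1 = 11, so the proportions are 0.09091, 0.09091, 0.36364, 0.09091, 0.09091, 0.09091, 0.09091, 0.09091 (working shown to 5 dp, full precision carried).
Each pᵢ ln pᵢ term: 0.09091×(-2.39790)=-0.21799, 0.09091×(-2.39790)=-0.21799, 0.36364×(-1.01160)=-0.36785, 0.09091×(-2.39790)=-0.21799, 0.09091×(-2.39790)=-0.21799, 0.09091×(-2.39790)=-0.21799, 0.09091×(-2.39790)=-0.21799, 0.09091×(-2.39790)=-0.21799.
Sum = -1.89379, so H' = 1.894.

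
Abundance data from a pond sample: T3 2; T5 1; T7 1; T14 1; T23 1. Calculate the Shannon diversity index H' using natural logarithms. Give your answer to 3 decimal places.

Total N = 2+1+1+1+1 = 6, so the proportions are 0.33333, 0.16667, 0.16667, 0.16667, 0.16667 (working shown to 5 dp, full precision carried).
Each pᵢ ln pᵢ term: 0.33333×(-1.09861)=-0.36620, 0.16667×(-1.79176)=-0.29863, 0.16667×(-1.79176)=-0.29863, 0.16667×(-1.79176)=-0.29863, 0.16667×(-1.79176)=-0.29863.
Sum = -1.56071, so H' = 1.561.

1.561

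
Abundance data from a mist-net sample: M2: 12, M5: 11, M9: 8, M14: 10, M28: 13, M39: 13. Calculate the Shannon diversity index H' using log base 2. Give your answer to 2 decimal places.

Total N = 12+11+8+10+13+13 = 67, so the proportions are 0.1791, 0.1642, 0.1194, 0.1493, 0.194, 0.194 (working shown to 4 dp, full precision carried).
Each pᵢ log₂ pᵢ term: 0.1791×(-2.4811)=-0.4444, 0.1642×(-2.6067)=-0.4280, 0.1194×(-3.0661)=-0.3661, 0.1493×(-2.7442)=-0.4096, 0.194×(-2.3656)=-0.4590, 0.194×(-2.3656)=-0.4590.
Sum = -2.5660, so H' = 2.57.

2.57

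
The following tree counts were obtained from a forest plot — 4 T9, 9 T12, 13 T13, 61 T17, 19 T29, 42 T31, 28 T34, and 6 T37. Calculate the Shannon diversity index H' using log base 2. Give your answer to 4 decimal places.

Total N = 4+9+13+61+19+42+28+6 = 182, so the proportions are 0.021978, 0.049451, 0.071429, 0.335165, 0.104396, 0.230769, 0.153846, 0.032967 (working shown to 6 dp, full precision carried).
Each pᵢ log₂ pᵢ term: 0.021978×(-5.507795)=-0.121050, 0.049451×(-4.337870)=-0.214510, 0.071429×(-3.807355)=-0.271954, 0.335165×(-1.577057)=-0.528574, 0.104396×(-3.259867)=-0.340316, 0.230769×(-2.115477)=-0.488187, 0.153846×(-2.700440)=-0.415452, 0.032967×(-4.922832)=-0.162291.
Sum = -2.542335, so H' = 2.5423.

2.5423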